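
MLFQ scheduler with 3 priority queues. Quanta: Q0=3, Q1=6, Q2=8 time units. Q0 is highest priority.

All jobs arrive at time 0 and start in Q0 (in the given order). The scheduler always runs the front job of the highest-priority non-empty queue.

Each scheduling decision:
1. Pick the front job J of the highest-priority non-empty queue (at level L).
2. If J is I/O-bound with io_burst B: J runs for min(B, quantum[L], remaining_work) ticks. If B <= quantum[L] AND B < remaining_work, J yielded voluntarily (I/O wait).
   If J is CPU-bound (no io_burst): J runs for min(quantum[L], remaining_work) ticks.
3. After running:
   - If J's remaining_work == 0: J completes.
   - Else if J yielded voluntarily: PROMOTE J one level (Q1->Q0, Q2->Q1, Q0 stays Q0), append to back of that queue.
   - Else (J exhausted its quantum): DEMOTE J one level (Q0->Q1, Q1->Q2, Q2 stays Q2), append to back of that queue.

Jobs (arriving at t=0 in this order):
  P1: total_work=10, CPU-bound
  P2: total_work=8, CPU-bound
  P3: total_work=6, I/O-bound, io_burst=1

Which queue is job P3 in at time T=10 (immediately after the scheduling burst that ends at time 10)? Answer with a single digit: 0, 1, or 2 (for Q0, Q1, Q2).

Answer: 0

Derivation:
t=0-3: P1@Q0 runs 3, rem=7, quantum used, demote→Q1. Q0=[P2,P3] Q1=[P1] Q2=[]
t=3-6: P2@Q0 runs 3, rem=5, quantum used, demote→Q1. Q0=[P3] Q1=[P1,P2] Q2=[]
t=6-7: P3@Q0 runs 1, rem=5, I/O yield, promote→Q0. Q0=[P3] Q1=[P1,P2] Q2=[]
t=7-8: P3@Q0 runs 1, rem=4, I/O yield, promote→Q0. Q0=[P3] Q1=[P1,P2] Q2=[]
t=8-9: P3@Q0 runs 1, rem=3, I/O yield, promote→Q0. Q0=[P3] Q1=[P1,P2] Q2=[]
t=9-10: P3@Q0 runs 1, rem=2, I/O yield, promote→Q0. Q0=[P3] Q1=[P1,P2] Q2=[]
t=10-11: P3@Q0 runs 1, rem=1, I/O yield, promote→Q0. Q0=[P3] Q1=[P1,P2] Q2=[]
t=11-12: P3@Q0 runs 1, rem=0, completes. Q0=[] Q1=[P1,P2] Q2=[]
t=12-18: P1@Q1 runs 6, rem=1, quantum used, demote→Q2. Q0=[] Q1=[P2] Q2=[P1]
t=18-23: P2@Q1 runs 5, rem=0, completes. Q0=[] Q1=[] Q2=[P1]
t=23-24: P1@Q2 runs 1, rem=0, completes. Q0=[] Q1=[] Q2=[]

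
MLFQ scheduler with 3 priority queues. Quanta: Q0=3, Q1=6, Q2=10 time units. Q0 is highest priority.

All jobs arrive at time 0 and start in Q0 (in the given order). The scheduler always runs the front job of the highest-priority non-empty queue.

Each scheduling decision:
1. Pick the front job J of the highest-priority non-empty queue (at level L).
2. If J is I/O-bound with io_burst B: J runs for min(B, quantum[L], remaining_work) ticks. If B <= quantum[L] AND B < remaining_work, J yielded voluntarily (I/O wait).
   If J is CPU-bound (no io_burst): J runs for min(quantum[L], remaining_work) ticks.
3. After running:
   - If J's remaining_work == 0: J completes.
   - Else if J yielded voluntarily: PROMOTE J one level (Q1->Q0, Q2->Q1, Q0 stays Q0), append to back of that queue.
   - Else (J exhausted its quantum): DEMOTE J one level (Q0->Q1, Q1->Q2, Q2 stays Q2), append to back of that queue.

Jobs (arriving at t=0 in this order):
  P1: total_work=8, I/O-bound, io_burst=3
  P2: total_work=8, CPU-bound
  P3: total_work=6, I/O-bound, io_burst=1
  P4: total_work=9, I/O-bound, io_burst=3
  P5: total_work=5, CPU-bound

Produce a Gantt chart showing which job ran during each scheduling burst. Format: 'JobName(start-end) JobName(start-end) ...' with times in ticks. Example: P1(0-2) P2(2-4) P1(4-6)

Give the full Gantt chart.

t=0-3: P1@Q0 runs 3, rem=5, I/O yield, promote→Q0. Q0=[P2,P3,P4,P5,P1] Q1=[] Q2=[]
t=3-6: P2@Q0 runs 3, rem=5, quantum used, demote→Q1. Q0=[P3,P4,P5,P1] Q1=[P2] Q2=[]
t=6-7: P3@Q0 runs 1, rem=5, I/O yield, promote→Q0. Q0=[P4,P5,P1,P3] Q1=[P2] Q2=[]
t=7-10: P4@Q0 runs 3, rem=6, I/O yield, promote→Q0. Q0=[P5,P1,P3,P4] Q1=[P2] Q2=[]
t=10-13: P5@Q0 runs 3, rem=2, quantum used, demote→Q1. Q0=[P1,P3,P4] Q1=[P2,P5] Q2=[]
t=13-16: P1@Q0 runs 3, rem=2, I/O yield, promote→Q0. Q0=[P3,P4,P1] Q1=[P2,P5] Q2=[]
t=16-17: P3@Q0 runs 1, rem=4, I/O yield, promote→Q0. Q0=[P4,P1,P3] Q1=[P2,P5] Q2=[]
t=17-20: P4@Q0 runs 3, rem=3, I/O yield, promote→Q0. Q0=[P1,P3,P4] Q1=[P2,P5] Q2=[]
t=20-22: P1@Q0 runs 2, rem=0, completes. Q0=[P3,P4] Q1=[P2,P5] Q2=[]
t=22-23: P3@Q0 runs 1, rem=3, I/O yield, promote→Q0. Q0=[P4,P3] Q1=[P2,P5] Q2=[]
t=23-26: P4@Q0 runs 3, rem=0, completes. Q0=[P3] Q1=[P2,P5] Q2=[]
t=26-27: P3@Q0 runs 1, rem=2, I/O yield, promote→Q0. Q0=[P3] Q1=[P2,P5] Q2=[]
t=27-28: P3@Q0 runs 1, rem=1, I/O yield, promote→Q0. Q0=[P3] Q1=[P2,P5] Q2=[]
t=28-29: P3@Q0 runs 1, rem=0, completes. Q0=[] Q1=[P2,P5] Q2=[]
t=29-34: P2@Q1 runs 5, rem=0, completes. Q0=[] Q1=[P5] Q2=[]
t=34-36: P5@Q1 runs 2, rem=0, completes. Q0=[] Q1=[] Q2=[]

Answer: P1(0-3) P2(3-6) P3(6-7) P4(7-10) P5(10-13) P1(13-16) P3(16-17) P4(17-20) P1(20-22) P3(22-23) P4(23-26) P3(26-27) P3(27-28) P3(28-29) P2(29-34) P5(34-36)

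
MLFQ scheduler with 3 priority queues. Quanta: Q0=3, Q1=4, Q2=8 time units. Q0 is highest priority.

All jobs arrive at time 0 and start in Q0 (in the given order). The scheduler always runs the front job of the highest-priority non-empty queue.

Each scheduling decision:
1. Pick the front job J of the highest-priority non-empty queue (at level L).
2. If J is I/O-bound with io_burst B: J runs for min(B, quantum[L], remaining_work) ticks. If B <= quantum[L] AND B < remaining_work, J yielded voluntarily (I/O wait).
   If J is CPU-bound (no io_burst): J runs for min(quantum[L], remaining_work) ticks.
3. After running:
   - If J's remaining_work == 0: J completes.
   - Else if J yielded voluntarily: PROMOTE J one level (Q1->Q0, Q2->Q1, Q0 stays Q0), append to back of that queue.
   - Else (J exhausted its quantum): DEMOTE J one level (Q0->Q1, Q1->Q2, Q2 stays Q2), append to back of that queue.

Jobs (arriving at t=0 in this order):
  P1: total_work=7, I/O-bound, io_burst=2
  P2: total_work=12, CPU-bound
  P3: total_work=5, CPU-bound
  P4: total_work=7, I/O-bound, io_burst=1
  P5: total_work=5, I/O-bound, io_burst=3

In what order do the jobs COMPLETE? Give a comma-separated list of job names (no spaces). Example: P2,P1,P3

t=0-2: P1@Q0 runs 2, rem=5, I/O yield, promote→Q0. Q0=[P2,P3,P4,P5,P1] Q1=[] Q2=[]
t=2-5: P2@Q0 runs 3, rem=9, quantum used, demote→Q1. Q0=[P3,P4,P5,P1] Q1=[P2] Q2=[]
t=5-8: P3@Q0 runs 3, rem=2, quantum used, demote→Q1. Q0=[P4,P5,P1] Q1=[P2,P3] Q2=[]
t=8-9: P4@Q0 runs 1, rem=6, I/O yield, promote→Q0. Q0=[P5,P1,P4] Q1=[P2,P3] Q2=[]
t=9-12: P5@Q0 runs 3, rem=2, I/O yield, promote→Q0. Q0=[P1,P4,P5] Q1=[P2,P3] Q2=[]
t=12-14: P1@Q0 runs 2, rem=3, I/O yield, promote→Q0. Q0=[P4,P5,P1] Q1=[P2,P3] Q2=[]
t=14-15: P4@Q0 runs 1, rem=5, I/O yield, promote→Q0. Q0=[P5,P1,P4] Q1=[P2,P3] Q2=[]
t=15-17: P5@Q0 runs 2, rem=0, completes. Q0=[P1,P4] Q1=[P2,P3] Q2=[]
t=17-19: P1@Q0 runs 2, rem=1, I/O yield, promote→Q0. Q0=[P4,P1] Q1=[P2,P3] Q2=[]
t=19-20: P4@Q0 runs 1, rem=4, I/O yield, promote→Q0. Q0=[P1,P4] Q1=[P2,P3] Q2=[]
t=20-21: P1@Q0 runs 1, rem=0, completes. Q0=[P4] Q1=[P2,P3] Q2=[]
t=21-22: P4@Q0 runs 1, rem=3, I/O yield, promote→Q0. Q0=[P4] Q1=[P2,P3] Q2=[]
t=22-23: P4@Q0 runs 1, rem=2, I/O yield, promote→Q0. Q0=[P4] Q1=[P2,P3] Q2=[]
t=23-24: P4@Q0 runs 1, rem=1, I/O yield, promote→Q0. Q0=[P4] Q1=[P2,P3] Q2=[]
t=24-25: P4@Q0 runs 1, rem=0, completes. Q0=[] Q1=[P2,P3] Q2=[]
t=25-29: P2@Q1 runs 4, rem=5, quantum used, demote→Q2. Q0=[] Q1=[P3] Q2=[P2]
t=29-31: P3@Q1 runs 2, rem=0, completes. Q0=[] Q1=[] Q2=[P2]
t=31-36: P2@Q2 runs 5, rem=0, completes. Q0=[] Q1=[] Q2=[]

Answer: P5,P1,P4,P3,P2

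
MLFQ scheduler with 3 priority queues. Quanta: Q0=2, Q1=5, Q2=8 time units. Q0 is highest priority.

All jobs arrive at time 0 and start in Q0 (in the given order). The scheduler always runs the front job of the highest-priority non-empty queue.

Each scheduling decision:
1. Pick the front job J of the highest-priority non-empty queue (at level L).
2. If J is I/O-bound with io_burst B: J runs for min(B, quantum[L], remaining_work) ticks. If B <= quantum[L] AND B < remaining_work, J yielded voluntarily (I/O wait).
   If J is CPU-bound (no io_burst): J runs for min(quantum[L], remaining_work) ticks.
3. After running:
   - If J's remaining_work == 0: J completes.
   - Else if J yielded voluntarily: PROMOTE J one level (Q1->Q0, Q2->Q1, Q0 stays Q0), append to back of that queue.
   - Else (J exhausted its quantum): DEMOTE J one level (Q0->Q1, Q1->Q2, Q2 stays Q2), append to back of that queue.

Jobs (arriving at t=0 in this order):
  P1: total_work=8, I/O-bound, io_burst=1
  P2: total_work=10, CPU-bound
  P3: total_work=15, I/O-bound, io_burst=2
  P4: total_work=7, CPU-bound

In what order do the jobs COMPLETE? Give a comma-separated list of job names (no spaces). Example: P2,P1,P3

t=0-1: P1@Q0 runs 1, rem=7, I/O yield, promote→Q0. Q0=[P2,P3,P4,P1] Q1=[] Q2=[]
t=1-3: P2@Q0 runs 2, rem=8, quantum used, demote→Q1. Q0=[P3,P4,P1] Q1=[P2] Q2=[]
t=3-5: P3@Q0 runs 2, rem=13, I/O yield, promote→Q0. Q0=[P4,P1,P3] Q1=[P2] Q2=[]
t=5-7: P4@Q0 runs 2, rem=5, quantum used, demote→Q1. Q0=[P1,P3] Q1=[P2,P4] Q2=[]
t=7-8: P1@Q0 runs 1, rem=6, I/O yield, promote→Q0. Q0=[P3,P1] Q1=[P2,P4] Q2=[]
t=8-10: P3@Q0 runs 2, rem=11, I/O yield, promote→Q0. Q0=[P1,P3] Q1=[P2,P4] Q2=[]
t=10-11: P1@Q0 runs 1, rem=5, I/O yield, promote→Q0. Q0=[P3,P1] Q1=[P2,P4] Q2=[]
t=11-13: P3@Q0 runs 2, rem=9, I/O yield, promote→Q0. Q0=[P1,P3] Q1=[P2,P4] Q2=[]
t=13-14: P1@Q0 runs 1, rem=4, I/O yield, promote→Q0. Q0=[P3,P1] Q1=[P2,P4] Q2=[]
t=14-16: P3@Q0 runs 2, rem=7, I/O yield, promote→Q0. Q0=[P1,P3] Q1=[P2,P4] Q2=[]
t=16-17: P1@Q0 runs 1, rem=3, I/O yield, promote→Q0. Q0=[P3,P1] Q1=[P2,P4] Q2=[]
t=17-19: P3@Q0 runs 2, rem=5, I/O yield, promote→Q0. Q0=[P1,P3] Q1=[P2,P4] Q2=[]
t=19-20: P1@Q0 runs 1, rem=2, I/O yield, promote→Q0. Q0=[P3,P1] Q1=[P2,P4] Q2=[]
t=20-22: P3@Q0 runs 2, rem=3, I/O yield, promote→Q0. Q0=[P1,P3] Q1=[P2,P4] Q2=[]
t=22-23: P1@Q0 runs 1, rem=1, I/O yield, promote→Q0. Q0=[P3,P1] Q1=[P2,P4] Q2=[]
t=23-25: P3@Q0 runs 2, rem=1, I/O yield, promote→Q0. Q0=[P1,P3] Q1=[P2,P4] Q2=[]
t=25-26: P1@Q0 runs 1, rem=0, completes. Q0=[P3] Q1=[P2,P4] Q2=[]
t=26-27: P3@Q0 runs 1, rem=0, completes. Q0=[] Q1=[P2,P4] Q2=[]
t=27-32: P2@Q1 runs 5, rem=3, quantum used, demote→Q2. Q0=[] Q1=[P4] Q2=[P2]
t=32-37: P4@Q1 runs 5, rem=0, completes. Q0=[] Q1=[] Q2=[P2]
t=37-40: P2@Q2 runs 3, rem=0, completes. Q0=[] Q1=[] Q2=[]

Answer: P1,P3,P4,P2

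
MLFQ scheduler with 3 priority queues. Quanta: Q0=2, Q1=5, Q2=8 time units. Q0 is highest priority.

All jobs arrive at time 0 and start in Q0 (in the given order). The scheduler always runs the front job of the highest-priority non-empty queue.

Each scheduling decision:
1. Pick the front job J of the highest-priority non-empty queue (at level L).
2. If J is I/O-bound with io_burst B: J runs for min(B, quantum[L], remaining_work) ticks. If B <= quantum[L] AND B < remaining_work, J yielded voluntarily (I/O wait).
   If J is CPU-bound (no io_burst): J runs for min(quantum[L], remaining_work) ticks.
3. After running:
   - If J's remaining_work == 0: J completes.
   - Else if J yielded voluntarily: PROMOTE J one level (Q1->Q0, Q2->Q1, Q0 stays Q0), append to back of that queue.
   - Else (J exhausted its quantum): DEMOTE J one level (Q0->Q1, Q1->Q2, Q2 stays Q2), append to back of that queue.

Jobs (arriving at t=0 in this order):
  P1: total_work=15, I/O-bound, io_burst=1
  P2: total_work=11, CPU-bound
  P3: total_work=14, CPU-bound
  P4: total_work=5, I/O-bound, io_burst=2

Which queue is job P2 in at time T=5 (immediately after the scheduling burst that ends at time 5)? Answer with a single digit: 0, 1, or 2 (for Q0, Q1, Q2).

t=0-1: P1@Q0 runs 1, rem=14, I/O yield, promote→Q0. Q0=[P2,P3,P4,P1] Q1=[] Q2=[]
t=1-3: P2@Q0 runs 2, rem=9, quantum used, demote→Q1. Q0=[P3,P4,P1] Q1=[P2] Q2=[]
t=3-5: P3@Q0 runs 2, rem=12, quantum used, demote→Q1. Q0=[P4,P1] Q1=[P2,P3] Q2=[]
t=5-7: P4@Q0 runs 2, rem=3, I/O yield, promote→Q0. Q0=[P1,P4] Q1=[P2,P3] Q2=[]
t=7-8: P1@Q0 runs 1, rem=13, I/O yield, promote→Q0. Q0=[P4,P1] Q1=[P2,P3] Q2=[]
t=8-10: P4@Q0 runs 2, rem=1, I/O yield, promote→Q0. Q0=[P1,P4] Q1=[P2,P3] Q2=[]
t=10-11: P1@Q0 runs 1, rem=12, I/O yield, promote→Q0. Q0=[P4,P1] Q1=[P2,P3] Q2=[]
t=11-12: P4@Q0 runs 1, rem=0, completes. Q0=[P1] Q1=[P2,P3] Q2=[]
t=12-13: P1@Q0 runs 1, rem=11, I/O yield, promote→Q0. Q0=[P1] Q1=[P2,P3] Q2=[]
t=13-14: P1@Q0 runs 1, rem=10, I/O yield, promote→Q0. Q0=[P1] Q1=[P2,P3] Q2=[]
t=14-15: P1@Q0 runs 1, rem=9, I/O yield, promote→Q0. Q0=[P1] Q1=[P2,P3] Q2=[]
t=15-16: P1@Q0 runs 1, rem=8, I/O yield, promote→Q0. Q0=[P1] Q1=[P2,P3] Q2=[]
t=16-17: P1@Q0 runs 1, rem=7, I/O yield, promote→Q0. Q0=[P1] Q1=[P2,P3] Q2=[]
t=17-18: P1@Q0 runs 1, rem=6, I/O yield, promote→Q0. Q0=[P1] Q1=[P2,P3] Q2=[]
t=18-19: P1@Q0 runs 1, rem=5, I/O yield, promote→Q0. Q0=[P1] Q1=[P2,P3] Q2=[]
t=19-20: P1@Q0 runs 1, rem=4, I/O yield, promote→Q0. Q0=[P1] Q1=[P2,P3] Q2=[]
t=20-21: P1@Q0 runs 1, rem=3, I/O yield, promote→Q0. Q0=[P1] Q1=[P2,P3] Q2=[]
t=21-22: P1@Q0 runs 1, rem=2, I/O yield, promote→Q0. Q0=[P1] Q1=[P2,P3] Q2=[]
t=22-23: P1@Q0 runs 1, rem=1, I/O yield, promote→Q0. Q0=[P1] Q1=[P2,P3] Q2=[]
t=23-24: P1@Q0 runs 1, rem=0, completes. Q0=[] Q1=[P2,P3] Q2=[]
t=24-29: P2@Q1 runs 5, rem=4, quantum used, demote→Q2. Q0=[] Q1=[P3] Q2=[P2]
t=29-34: P3@Q1 runs 5, rem=7, quantum used, demote→Q2. Q0=[] Q1=[] Q2=[P2,P3]
t=34-38: P2@Q2 runs 4, rem=0, completes. Q0=[] Q1=[] Q2=[P3]
t=38-45: P3@Q2 runs 7, rem=0, completes. Q0=[] Q1=[] Q2=[]

Answer: 1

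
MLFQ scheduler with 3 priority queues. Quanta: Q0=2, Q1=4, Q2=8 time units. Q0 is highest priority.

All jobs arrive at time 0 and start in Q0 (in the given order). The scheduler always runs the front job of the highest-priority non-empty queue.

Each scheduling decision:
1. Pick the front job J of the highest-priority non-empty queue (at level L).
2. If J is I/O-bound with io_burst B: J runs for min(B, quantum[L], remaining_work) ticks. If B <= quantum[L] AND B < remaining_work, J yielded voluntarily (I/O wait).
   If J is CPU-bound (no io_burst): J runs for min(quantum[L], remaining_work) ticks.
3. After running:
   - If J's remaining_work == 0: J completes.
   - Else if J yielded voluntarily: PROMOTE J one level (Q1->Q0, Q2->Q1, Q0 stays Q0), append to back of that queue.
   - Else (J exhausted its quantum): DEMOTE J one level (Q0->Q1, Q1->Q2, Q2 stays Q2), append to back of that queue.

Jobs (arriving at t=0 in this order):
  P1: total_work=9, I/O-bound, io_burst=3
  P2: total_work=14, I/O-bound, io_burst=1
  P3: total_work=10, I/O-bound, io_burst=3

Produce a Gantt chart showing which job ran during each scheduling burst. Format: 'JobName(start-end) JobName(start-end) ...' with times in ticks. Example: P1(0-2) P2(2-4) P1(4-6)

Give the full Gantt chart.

Answer: P1(0-2) P2(2-3) P3(3-5) P2(5-6) P2(6-7) P2(7-8) P2(8-9) P2(9-10) P2(10-11) P2(11-12) P2(12-13) P2(13-14) P2(14-15) P2(15-16) P2(16-17) P2(17-18) P1(18-21) P1(21-23) P3(23-26) P3(26-28) P1(28-30) P3(30-33)

Derivation:
t=0-2: P1@Q0 runs 2, rem=7, quantum used, demote→Q1. Q0=[P2,P3] Q1=[P1] Q2=[]
t=2-3: P2@Q0 runs 1, rem=13, I/O yield, promote→Q0. Q0=[P3,P2] Q1=[P1] Q2=[]
t=3-5: P3@Q0 runs 2, rem=8, quantum used, demote→Q1. Q0=[P2] Q1=[P1,P3] Q2=[]
t=5-6: P2@Q0 runs 1, rem=12, I/O yield, promote→Q0. Q0=[P2] Q1=[P1,P3] Q2=[]
t=6-7: P2@Q0 runs 1, rem=11, I/O yield, promote→Q0. Q0=[P2] Q1=[P1,P3] Q2=[]
t=7-8: P2@Q0 runs 1, rem=10, I/O yield, promote→Q0. Q0=[P2] Q1=[P1,P3] Q2=[]
t=8-9: P2@Q0 runs 1, rem=9, I/O yield, promote→Q0. Q0=[P2] Q1=[P1,P3] Q2=[]
t=9-10: P2@Q0 runs 1, rem=8, I/O yield, promote→Q0. Q0=[P2] Q1=[P1,P3] Q2=[]
t=10-11: P2@Q0 runs 1, rem=7, I/O yield, promote→Q0. Q0=[P2] Q1=[P1,P3] Q2=[]
t=11-12: P2@Q0 runs 1, rem=6, I/O yield, promote→Q0. Q0=[P2] Q1=[P1,P3] Q2=[]
t=12-13: P2@Q0 runs 1, rem=5, I/O yield, promote→Q0. Q0=[P2] Q1=[P1,P3] Q2=[]
t=13-14: P2@Q0 runs 1, rem=4, I/O yield, promote→Q0. Q0=[P2] Q1=[P1,P3] Q2=[]
t=14-15: P2@Q0 runs 1, rem=3, I/O yield, promote→Q0. Q0=[P2] Q1=[P1,P3] Q2=[]
t=15-16: P2@Q0 runs 1, rem=2, I/O yield, promote→Q0. Q0=[P2] Q1=[P1,P3] Q2=[]
t=16-17: P2@Q0 runs 1, rem=1, I/O yield, promote→Q0. Q0=[P2] Q1=[P1,P3] Q2=[]
t=17-18: P2@Q0 runs 1, rem=0, completes. Q0=[] Q1=[P1,P3] Q2=[]
t=18-21: P1@Q1 runs 3, rem=4, I/O yield, promote→Q0. Q0=[P1] Q1=[P3] Q2=[]
t=21-23: P1@Q0 runs 2, rem=2, quantum used, demote→Q1. Q0=[] Q1=[P3,P1] Q2=[]
t=23-26: P3@Q1 runs 3, rem=5, I/O yield, promote→Q0. Q0=[P3] Q1=[P1] Q2=[]
t=26-28: P3@Q0 runs 2, rem=3, quantum used, demote→Q1. Q0=[] Q1=[P1,P3] Q2=[]
t=28-30: P1@Q1 runs 2, rem=0, completes. Q0=[] Q1=[P3] Q2=[]
t=30-33: P3@Q1 runs 3, rem=0, completes. Q0=[] Q1=[] Q2=[]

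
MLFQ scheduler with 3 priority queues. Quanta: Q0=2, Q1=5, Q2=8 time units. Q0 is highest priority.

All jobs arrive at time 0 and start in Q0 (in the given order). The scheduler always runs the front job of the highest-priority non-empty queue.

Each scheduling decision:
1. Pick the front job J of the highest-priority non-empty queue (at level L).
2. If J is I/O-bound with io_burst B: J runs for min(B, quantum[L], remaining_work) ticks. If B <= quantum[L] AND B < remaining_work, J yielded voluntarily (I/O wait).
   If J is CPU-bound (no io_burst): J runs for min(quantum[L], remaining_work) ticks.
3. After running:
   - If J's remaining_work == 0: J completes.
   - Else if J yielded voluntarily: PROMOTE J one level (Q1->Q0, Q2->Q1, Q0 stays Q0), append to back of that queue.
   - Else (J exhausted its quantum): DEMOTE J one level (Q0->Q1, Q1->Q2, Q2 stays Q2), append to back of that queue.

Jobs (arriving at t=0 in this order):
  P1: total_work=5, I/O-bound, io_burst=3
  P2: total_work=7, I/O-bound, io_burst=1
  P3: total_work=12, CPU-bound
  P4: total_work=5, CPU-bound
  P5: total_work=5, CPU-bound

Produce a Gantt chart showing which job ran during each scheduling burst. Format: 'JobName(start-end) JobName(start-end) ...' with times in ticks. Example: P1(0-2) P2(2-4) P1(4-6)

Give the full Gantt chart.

t=0-2: P1@Q0 runs 2, rem=3, quantum used, demote→Q1. Q0=[P2,P3,P4,P5] Q1=[P1] Q2=[]
t=2-3: P2@Q0 runs 1, rem=6, I/O yield, promote→Q0. Q0=[P3,P4,P5,P2] Q1=[P1] Q2=[]
t=3-5: P3@Q0 runs 2, rem=10, quantum used, demote→Q1. Q0=[P4,P5,P2] Q1=[P1,P3] Q2=[]
t=5-7: P4@Q0 runs 2, rem=3, quantum used, demote→Q1. Q0=[P5,P2] Q1=[P1,P3,P4] Q2=[]
t=7-9: P5@Q0 runs 2, rem=3, quantum used, demote→Q1. Q0=[P2] Q1=[P1,P3,P4,P5] Q2=[]
t=9-10: P2@Q0 runs 1, rem=5, I/O yield, promote→Q0. Q0=[P2] Q1=[P1,P3,P4,P5] Q2=[]
t=10-11: P2@Q0 runs 1, rem=4, I/O yield, promote→Q0. Q0=[P2] Q1=[P1,P3,P4,P5] Q2=[]
t=11-12: P2@Q0 runs 1, rem=3, I/O yield, promote→Q0. Q0=[P2] Q1=[P1,P3,P4,P5] Q2=[]
t=12-13: P2@Q0 runs 1, rem=2, I/O yield, promote→Q0. Q0=[P2] Q1=[P1,P3,P4,P5] Q2=[]
t=13-14: P2@Q0 runs 1, rem=1, I/O yield, promote→Q0. Q0=[P2] Q1=[P1,P3,P4,P5] Q2=[]
t=14-15: P2@Q0 runs 1, rem=0, completes. Q0=[] Q1=[P1,P3,P4,P5] Q2=[]
t=15-18: P1@Q1 runs 3, rem=0, completes. Q0=[] Q1=[P3,P4,P5] Q2=[]
t=18-23: P3@Q1 runs 5, rem=5, quantum used, demote→Q2. Q0=[] Q1=[P4,P5] Q2=[P3]
t=23-26: P4@Q1 runs 3, rem=0, completes. Q0=[] Q1=[P5] Q2=[P3]
t=26-29: P5@Q1 runs 3, rem=0, completes. Q0=[] Q1=[] Q2=[P3]
t=29-34: P3@Q2 runs 5, rem=0, completes. Q0=[] Q1=[] Q2=[]

Answer: P1(0-2) P2(2-3) P3(3-5) P4(5-7) P5(7-9) P2(9-10) P2(10-11) P2(11-12) P2(12-13) P2(13-14) P2(14-15) P1(15-18) P3(18-23) P4(23-26) P5(26-29) P3(29-34)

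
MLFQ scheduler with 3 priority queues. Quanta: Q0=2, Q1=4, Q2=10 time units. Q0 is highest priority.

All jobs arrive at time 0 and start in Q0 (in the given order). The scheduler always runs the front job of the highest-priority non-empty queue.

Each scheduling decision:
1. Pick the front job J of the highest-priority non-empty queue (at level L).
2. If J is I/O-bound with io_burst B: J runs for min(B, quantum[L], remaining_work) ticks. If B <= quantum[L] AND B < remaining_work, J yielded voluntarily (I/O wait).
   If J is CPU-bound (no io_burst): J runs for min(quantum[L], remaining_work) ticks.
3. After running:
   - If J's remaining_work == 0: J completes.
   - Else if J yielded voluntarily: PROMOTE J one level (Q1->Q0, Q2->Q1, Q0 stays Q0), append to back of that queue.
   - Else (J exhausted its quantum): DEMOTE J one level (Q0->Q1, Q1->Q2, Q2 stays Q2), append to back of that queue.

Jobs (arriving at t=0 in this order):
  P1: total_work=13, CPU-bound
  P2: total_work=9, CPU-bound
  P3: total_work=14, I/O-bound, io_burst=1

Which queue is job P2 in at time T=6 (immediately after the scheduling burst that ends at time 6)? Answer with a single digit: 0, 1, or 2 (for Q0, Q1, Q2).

t=0-2: P1@Q0 runs 2, rem=11, quantum used, demote→Q1. Q0=[P2,P3] Q1=[P1] Q2=[]
t=2-4: P2@Q0 runs 2, rem=7, quantum used, demote→Q1. Q0=[P3] Q1=[P1,P2] Q2=[]
t=4-5: P3@Q0 runs 1, rem=13, I/O yield, promote→Q0. Q0=[P3] Q1=[P1,P2] Q2=[]
t=5-6: P3@Q0 runs 1, rem=12, I/O yield, promote→Q0. Q0=[P3] Q1=[P1,P2] Q2=[]
t=6-7: P3@Q0 runs 1, rem=11, I/O yield, promote→Q0. Q0=[P3] Q1=[P1,P2] Q2=[]
t=7-8: P3@Q0 runs 1, rem=10, I/O yield, promote→Q0. Q0=[P3] Q1=[P1,P2] Q2=[]
t=8-9: P3@Q0 runs 1, rem=9, I/O yield, promote→Q0. Q0=[P3] Q1=[P1,P2] Q2=[]
t=9-10: P3@Q0 runs 1, rem=8, I/O yield, promote→Q0. Q0=[P3] Q1=[P1,P2] Q2=[]
t=10-11: P3@Q0 runs 1, rem=7, I/O yield, promote→Q0. Q0=[P3] Q1=[P1,P2] Q2=[]
t=11-12: P3@Q0 runs 1, rem=6, I/O yield, promote→Q0. Q0=[P3] Q1=[P1,P2] Q2=[]
t=12-13: P3@Q0 runs 1, rem=5, I/O yield, promote→Q0. Q0=[P3] Q1=[P1,P2] Q2=[]
t=13-14: P3@Q0 runs 1, rem=4, I/O yield, promote→Q0. Q0=[P3] Q1=[P1,P2] Q2=[]
t=14-15: P3@Q0 runs 1, rem=3, I/O yield, promote→Q0. Q0=[P3] Q1=[P1,P2] Q2=[]
t=15-16: P3@Q0 runs 1, rem=2, I/O yield, promote→Q0. Q0=[P3] Q1=[P1,P2] Q2=[]
t=16-17: P3@Q0 runs 1, rem=1, I/O yield, promote→Q0. Q0=[P3] Q1=[P1,P2] Q2=[]
t=17-18: P3@Q0 runs 1, rem=0, completes. Q0=[] Q1=[P1,P2] Q2=[]
t=18-22: P1@Q1 runs 4, rem=7, quantum used, demote→Q2. Q0=[] Q1=[P2] Q2=[P1]
t=22-26: P2@Q1 runs 4, rem=3, quantum used, demote→Q2. Q0=[] Q1=[] Q2=[P1,P2]
t=26-33: P1@Q2 runs 7, rem=0, completes. Q0=[] Q1=[] Q2=[P2]
t=33-36: P2@Q2 runs 3, rem=0, completes. Q0=[] Q1=[] Q2=[]

Answer: 1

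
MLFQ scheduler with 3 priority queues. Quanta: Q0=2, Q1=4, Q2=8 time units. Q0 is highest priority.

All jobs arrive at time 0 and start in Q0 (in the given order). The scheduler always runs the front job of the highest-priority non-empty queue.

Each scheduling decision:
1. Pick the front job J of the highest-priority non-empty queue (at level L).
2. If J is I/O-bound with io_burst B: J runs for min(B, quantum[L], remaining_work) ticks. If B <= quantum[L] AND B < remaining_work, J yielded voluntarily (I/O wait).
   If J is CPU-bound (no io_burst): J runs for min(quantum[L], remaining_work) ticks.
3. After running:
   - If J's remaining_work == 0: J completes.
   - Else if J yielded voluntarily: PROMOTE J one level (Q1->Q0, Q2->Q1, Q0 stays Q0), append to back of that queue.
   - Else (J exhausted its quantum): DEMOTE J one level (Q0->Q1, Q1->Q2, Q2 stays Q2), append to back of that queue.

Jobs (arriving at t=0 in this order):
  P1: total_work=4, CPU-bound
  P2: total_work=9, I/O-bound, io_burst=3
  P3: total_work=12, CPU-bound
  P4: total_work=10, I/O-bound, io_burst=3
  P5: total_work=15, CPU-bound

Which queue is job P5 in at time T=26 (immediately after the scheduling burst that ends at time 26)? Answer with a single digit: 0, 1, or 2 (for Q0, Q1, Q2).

t=0-2: P1@Q0 runs 2, rem=2, quantum used, demote→Q1. Q0=[P2,P3,P4,P5] Q1=[P1] Q2=[]
t=2-4: P2@Q0 runs 2, rem=7, quantum used, demote→Q1. Q0=[P3,P4,P5] Q1=[P1,P2] Q2=[]
t=4-6: P3@Q0 runs 2, rem=10, quantum used, demote→Q1. Q0=[P4,P5] Q1=[P1,P2,P3] Q2=[]
t=6-8: P4@Q0 runs 2, rem=8, quantum used, demote→Q1. Q0=[P5] Q1=[P1,P2,P3,P4] Q2=[]
t=8-10: P5@Q0 runs 2, rem=13, quantum used, demote→Q1. Q0=[] Q1=[P1,P2,P3,P4,P5] Q2=[]
t=10-12: P1@Q1 runs 2, rem=0, completes. Q0=[] Q1=[P2,P3,P4,P5] Q2=[]
t=12-15: P2@Q1 runs 3, rem=4, I/O yield, promote→Q0. Q0=[P2] Q1=[P3,P4,P5] Q2=[]
t=15-17: P2@Q0 runs 2, rem=2, quantum used, demote→Q1. Q0=[] Q1=[P3,P4,P5,P2] Q2=[]
t=17-21: P3@Q1 runs 4, rem=6, quantum used, demote→Q2. Q0=[] Q1=[P4,P5,P2] Q2=[P3]
t=21-24: P4@Q1 runs 3, rem=5, I/O yield, promote→Q0. Q0=[P4] Q1=[P5,P2] Q2=[P3]
t=24-26: P4@Q0 runs 2, rem=3, quantum used, demote→Q1. Q0=[] Q1=[P5,P2,P4] Q2=[P3]
t=26-30: P5@Q1 runs 4, rem=9, quantum used, demote→Q2. Q0=[] Q1=[P2,P4] Q2=[P3,P5]
t=30-32: P2@Q1 runs 2, rem=0, completes. Q0=[] Q1=[P4] Q2=[P3,P5]
t=32-35: P4@Q1 runs 3, rem=0, completes. Q0=[] Q1=[] Q2=[P3,P5]
t=35-41: P3@Q2 runs 6, rem=0, completes. Q0=[] Q1=[] Q2=[P5]
t=41-49: P5@Q2 runs 8, rem=1, quantum used, demote→Q2. Q0=[] Q1=[] Q2=[P5]
t=49-50: P5@Q2 runs 1, rem=0, completes. Q0=[] Q1=[] Q2=[]

Answer: 1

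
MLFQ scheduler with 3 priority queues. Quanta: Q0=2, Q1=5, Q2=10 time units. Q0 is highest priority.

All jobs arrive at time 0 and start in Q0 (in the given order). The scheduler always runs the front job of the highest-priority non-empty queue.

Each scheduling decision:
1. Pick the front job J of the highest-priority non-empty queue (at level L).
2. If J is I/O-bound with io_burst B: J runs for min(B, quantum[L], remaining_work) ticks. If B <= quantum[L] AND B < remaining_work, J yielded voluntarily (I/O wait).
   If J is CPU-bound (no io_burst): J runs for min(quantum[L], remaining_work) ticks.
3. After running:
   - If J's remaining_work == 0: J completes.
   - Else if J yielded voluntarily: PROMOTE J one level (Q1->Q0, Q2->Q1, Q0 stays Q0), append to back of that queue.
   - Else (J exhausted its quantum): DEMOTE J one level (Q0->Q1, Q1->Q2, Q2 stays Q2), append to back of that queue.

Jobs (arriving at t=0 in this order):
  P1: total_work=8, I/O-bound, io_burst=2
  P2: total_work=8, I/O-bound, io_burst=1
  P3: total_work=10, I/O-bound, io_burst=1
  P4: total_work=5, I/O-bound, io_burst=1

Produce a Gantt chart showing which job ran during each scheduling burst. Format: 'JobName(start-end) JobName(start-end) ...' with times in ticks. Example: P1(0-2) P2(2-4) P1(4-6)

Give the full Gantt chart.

t=0-2: P1@Q0 runs 2, rem=6, I/O yield, promote→Q0. Q0=[P2,P3,P4,P1] Q1=[] Q2=[]
t=2-3: P2@Q0 runs 1, rem=7, I/O yield, promote→Q0. Q0=[P3,P4,P1,P2] Q1=[] Q2=[]
t=3-4: P3@Q0 runs 1, rem=9, I/O yield, promote→Q0. Q0=[P4,P1,P2,P3] Q1=[] Q2=[]
t=4-5: P4@Q0 runs 1, rem=4, I/O yield, promote→Q0. Q0=[P1,P2,P3,P4] Q1=[] Q2=[]
t=5-7: P1@Q0 runs 2, rem=4, I/O yield, promote→Q0. Q0=[P2,P3,P4,P1] Q1=[] Q2=[]
t=7-8: P2@Q0 runs 1, rem=6, I/O yield, promote→Q0. Q0=[P3,P4,P1,P2] Q1=[] Q2=[]
t=8-9: P3@Q0 runs 1, rem=8, I/O yield, promote→Q0. Q0=[P4,P1,P2,P3] Q1=[] Q2=[]
t=9-10: P4@Q0 runs 1, rem=3, I/O yield, promote→Q0. Q0=[P1,P2,P3,P4] Q1=[] Q2=[]
t=10-12: P1@Q0 runs 2, rem=2, I/O yield, promote→Q0. Q0=[P2,P3,P4,P1] Q1=[] Q2=[]
t=12-13: P2@Q0 runs 1, rem=5, I/O yield, promote→Q0. Q0=[P3,P4,P1,P2] Q1=[] Q2=[]
t=13-14: P3@Q0 runs 1, rem=7, I/O yield, promote→Q0. Q0=[P4,P1,P2,P3] Q1=[] Q2=[]
t=14-15: P4@Q0 runs 1, rem=2, I/O yield, promote→Q0. Q0=[P1,P2,P3,P4] Q1=[] Q2=[]
t=15-17: P1@Q0 runs 2, rem=0, completes. Q0=[P2,P3,P4] Q1=[] Q2=[]
t=17-18: P2@Q0 runs 1, rem=4, I/O yield, promote→Q0. Q0=[P3,P4,P2] Q1=[] Q2=[]
t=18-19: P3@Q0 runs 1, rem=6, I/O yield, promote→Q0. Q0=[P4,P2,P3] Q1=[] Q2=[]
t=19-20: P4@Q0 runs 1, rem=1, I/O yield, promote→Q0. Q0=[P2,P3,P4] Q1=[] Q2=[]
t=20-21: P2@Q0 runs 1, rem=3, I/O yield, promote→Q0. Q0=[P3,P4,P2] Q1=[] Q2=[]
t=21-22: P3@Q0 runs 1, rem=5, I/O yield, promote→Q0. Q0=[P4,P2,P3] Q1=[] Q2=[]
t=22-23: P4@Q0 runs 1, rem=0, completes. Q0=[P2,P3] Q1=[] Q2=[]
t=23-24: P2@Q0 runs 1, rem=2, I/O yield, promote→Q0. Q0=[P3,P2] Q1=[] Q2=[]
t=24-25: P3@Q0 runs 1, rem=4, I/O yield, promote→Q0. Q0=[P2,P3] Q1=[] Q2=[]
t=25-26: P2@Q0 runs 1, rem=1, I/O yield, promote→Q0. Q0=[P3,P2] Q1=[] Q2=[]
t=26-27: P3@Q0 runs 1, rem=3, I/O yield, promote→Q0. Q0=[P2,P3] Q1=[] Q2=[]
t=27-28: P2@Q0 runs 1, rem=0, completes. Q0=[P3] Q1=[] Q2=[]
t=28-29: P3@Q0 runs 1, rem=2, I/O yield, promote→Q0. Q0=[P3] Q1=[] Q2=[]
t=29-30: P3@Q0 runs 1, rem=1, I/O yield, promote→Q0. Q0=[P3] Q1=[] Q2=[]
t=30-31: P3@Q0 runs 1, rem=0, completes. Q0=[] Q1=[] Q2=[]

Answer: P1(0-2) P2(2-3) P3(3-4) P4(4-5) P1(5-7) P2(7-8) P3(8-9) P4(9-10) P1(10-12) P2(12-13) P3(13-14) P4(14-15) P1(15-17) P2(17-18) P3(18-19) P4(19-20) P2(20-21) P3(21-22) P4(22-23) P2(23-24) P3(24-25) P2(25-26) P3(26-27) P2(27-28) P3(28-29) P3(29-30) P3(30-31)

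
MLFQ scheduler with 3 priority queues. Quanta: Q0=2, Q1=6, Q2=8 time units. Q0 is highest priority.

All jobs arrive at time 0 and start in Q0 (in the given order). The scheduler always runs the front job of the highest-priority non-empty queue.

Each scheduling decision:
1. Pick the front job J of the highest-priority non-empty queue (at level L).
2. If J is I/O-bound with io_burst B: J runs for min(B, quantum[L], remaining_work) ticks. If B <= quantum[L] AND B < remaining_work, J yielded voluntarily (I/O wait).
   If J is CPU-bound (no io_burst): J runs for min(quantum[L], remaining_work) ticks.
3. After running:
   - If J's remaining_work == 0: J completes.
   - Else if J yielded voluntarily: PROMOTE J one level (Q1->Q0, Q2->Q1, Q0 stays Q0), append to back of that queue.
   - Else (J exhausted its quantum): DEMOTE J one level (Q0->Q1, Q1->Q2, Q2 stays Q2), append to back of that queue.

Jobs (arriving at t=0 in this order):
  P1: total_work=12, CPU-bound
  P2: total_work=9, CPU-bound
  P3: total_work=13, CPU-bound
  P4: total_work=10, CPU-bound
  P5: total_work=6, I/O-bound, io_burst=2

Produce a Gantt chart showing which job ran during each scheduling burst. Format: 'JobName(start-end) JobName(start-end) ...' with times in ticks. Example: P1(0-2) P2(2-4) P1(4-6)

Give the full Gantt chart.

t=0-2: P1@Q0 runs 2, rem=10, quantum used, demote→Q1. Q0=[P2,P3,P4,P5] Q1=[P1] Q2=[]
t=2-4: P2@Q0 runs 2, rem=7, quantum used, demote→Q1. Q0=[P3,P4,P5] Q1=[P1,P2] Q2=[]
t=4-6: P3@Q0 runs 2, rem=11, quantum used, demote→Q1. Q0=[P4,P5] Q1=[P1,P2,P3] Q2=[]
t=6-8: P4@Q0 runs 2, rem=8, quantum used, demote→Q1. Q0=[P5] Q1=[P1,P2,P3,P4] Q2=[]
t=8-10: P5@Q0 runs 2, rem=4, I/O yield, promote→Q0. Q0=[P5] Q1=[P1,P2,P3,P4] Q2=[]
t=10-12: P5@Q0 runs 2, rem=2, I/O yield, promote→Q0. Q0=[P5] Q1=[P1,P2,P3,P4] Q2=[]
t=12-14: P5@Q0 runs 2, rem=0, completes. Q0=[] Q1=[P1,P2,P3,P4] Q2=[]
t=14-20: P1@Q1 runs 6, rem=4, quantum used, demote→Q2. Q0=[] Q1=[P2,P3,P4] Q2=[P1]
t=20-26: P2@Q1 runs 6, rem=1, quantum used, demote→Q2. Q0=[] Q1=[P3,P4] Q2=[P1,P2]
t=26-32: P3@Q1 runs 6, rem=5, quantum used, demote→Q2. Q0=[] Q1=[P4] Q2=[P1,P2,P3]
t=32-38: P4@Q1 runs 6, rem=2, quantum used, demote→Q2. Q0=[] Q1=[] Q2=[P1,P2,P3,P4]
t=38-42: P1@Q2 runs 4, rem=0, completes. Q0=[] Q1=[] Q2=[P2,P3,P4]
t=42-43: P2@Q2 runs 1, rem=0, completes. Q0=[] Q1=[] Q2=[P3,P4]
t=43-48: P3@Q2 runs 5, rem=0, completes. Q0=[] Q1=[] Q2=[P4]
t=48-50: P4@Q2 runs 2, rem=0, completes. Q0=[] Q1=[] Q2=[]

Answer: P1(0-2) P2(2-4) P3(4-6) P4(6-8) P5(8-10) P5(10-12) P5(12-14) P1(14-20) P2(20-26) P3(26-32) P4(32-38) P1(38-42) P2(42-43) P3(43-48) P4(48-50)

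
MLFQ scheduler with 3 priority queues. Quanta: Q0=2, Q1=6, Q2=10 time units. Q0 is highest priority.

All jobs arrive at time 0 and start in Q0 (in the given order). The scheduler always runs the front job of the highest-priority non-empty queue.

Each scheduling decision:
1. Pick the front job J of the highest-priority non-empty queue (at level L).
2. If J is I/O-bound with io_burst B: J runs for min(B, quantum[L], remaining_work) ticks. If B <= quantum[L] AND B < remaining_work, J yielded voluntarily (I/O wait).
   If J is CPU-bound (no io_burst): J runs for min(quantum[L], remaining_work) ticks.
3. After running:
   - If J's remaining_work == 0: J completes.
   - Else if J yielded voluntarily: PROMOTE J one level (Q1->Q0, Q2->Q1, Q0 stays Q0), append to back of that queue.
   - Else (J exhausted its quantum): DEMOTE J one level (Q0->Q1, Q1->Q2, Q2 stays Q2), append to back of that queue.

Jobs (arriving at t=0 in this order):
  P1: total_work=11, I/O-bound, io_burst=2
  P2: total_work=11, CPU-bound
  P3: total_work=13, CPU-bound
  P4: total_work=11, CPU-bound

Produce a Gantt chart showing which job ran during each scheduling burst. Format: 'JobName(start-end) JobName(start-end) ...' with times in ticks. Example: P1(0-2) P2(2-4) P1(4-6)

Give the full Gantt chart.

Answer: P1(0-2) P2(2-4) P3(4-6) P4(6-8) P1(8-10) P1(10-12) P1(12-14) P1(14-16) P1(16-17) P2(17-23) P3(23-29) P4(29-35) P2(35-38) P3(38-43) P4(43-46)

Derivation:
t=0-2: P1@Q0 runs 2, rem=9, I/O yield, promote→Q0. Q0=[P2,P3,P4,P1] Q1=[] Q2=[]
t=2-4: P2@Q0 runs 2, rem=9, quantum used, demote→Q1. Q0=[P3,P4,P1] Q1=[P2] Q2=[]
t=4-6: P3@Q0 runs 2, rem=11, quantum used, demote→Q1. Q0=[P4,P1] Q1=[P2,P3] Q2=[]
t=6-8: P4@Q0 runs 2, rem=9, quantum used, demote→Q1. Q0=[P1] Q1=[P2,P3,P4] Q2=[]
t=8-10: P1@Q0 runs 2, rem=7, I/O yield, promote→Q0. Q0=[P1] Q1=[P2,P3,P4] Q2=[]
t=10-12: P1@Q0 runs 2, rem=5, I/O yield, promote→Q0. Q0=[P1] Q1=[P2,P3,P4] Q2=[]
t=12-14: P1@Q0 runs 2, rem=3, I/O yield, promote→Q0. Q0=[P1] Q1=[P2,P3,P4] Q2=[]
t=14-16: P1@Q0 runs 2, rem=1, I/O yield, promote→Q0. Q0=[P1] Q1=[P2,P3,P4] Q2=[]
t=16-17: P1@Q0 runs 1, rem=0, completes. Q0=[] Q1=[P2,P3,P4] Q2=[]
t=17-23: P2@Q1 runs 6, rem=3, quantum used, demote→Q2. Q0=[] Q1=[P3,P4] Q2=[P2]
t=23-29: P3@Q1 runs 6, rem=5, quantum used, demote→Q2. Q0=[] Q1=[P4] Q2=[P2,P3]
t=29-35: P4@Q1 runs 6, rem=3, quantum used, demote→Q2. Q0=[] Q1=[] Q2=[P2,P3,P4]
t=35-38: P2@Q2 runs 3, rem=0, completes. Q0=[] Q1=[] Q2=[P3,P4]
t=38-43: P3@Q2 runs 5, rem=0, completes. Q0=[] Q1=[] Q2=[P4]
t=43-46: P4@Q2 runs 3, rem=0, completes. Q0=[] Q1=[] Q2=[]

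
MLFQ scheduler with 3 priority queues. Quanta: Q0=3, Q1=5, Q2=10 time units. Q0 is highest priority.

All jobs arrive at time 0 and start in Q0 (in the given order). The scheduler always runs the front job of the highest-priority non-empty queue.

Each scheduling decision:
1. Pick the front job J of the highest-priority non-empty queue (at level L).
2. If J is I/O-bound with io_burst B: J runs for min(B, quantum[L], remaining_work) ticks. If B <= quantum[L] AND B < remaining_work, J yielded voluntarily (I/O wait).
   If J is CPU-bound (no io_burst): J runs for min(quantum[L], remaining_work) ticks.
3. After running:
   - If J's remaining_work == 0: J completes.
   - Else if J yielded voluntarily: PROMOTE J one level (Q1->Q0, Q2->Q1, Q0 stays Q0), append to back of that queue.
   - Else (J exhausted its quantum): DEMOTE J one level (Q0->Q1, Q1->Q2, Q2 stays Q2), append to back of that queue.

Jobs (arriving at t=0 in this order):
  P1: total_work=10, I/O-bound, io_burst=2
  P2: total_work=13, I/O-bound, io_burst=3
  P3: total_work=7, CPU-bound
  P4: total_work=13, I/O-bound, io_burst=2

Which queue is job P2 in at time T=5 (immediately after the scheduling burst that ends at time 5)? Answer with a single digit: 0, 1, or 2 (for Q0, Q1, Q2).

Answer: 0

Derivation:
t=0-2: P1@Q0 runs 2, rem=8, I/O yield, promote→Q0. Q0=[P2,P3,P4,P1] Q1=[] Q2=[]
t=2-5: P2@Q0 runs 3, rem=10, I/O yield, promote→Q0. Q0=[P3,P4,P1,P2] Q1=[] Q2=[]
t=5-8: P3@Q0 runs 3, rem=4, quantum used, demote→Q1. Q0=[P4,P1,P2] Q1=[P3] Q2=[]
t=8-10: P4@Q0 runs 2, rem=11, I/O yield, promote→Q0. Q0=[P1,P2,P4] Q1=[P3] Q2=[]
t=10-12: P1@Q0 runs 2, rem=6, I/O yield, promote→Q0. Q0=[P2,P4,P1] Q1=[P3] Q2=[]
t=12-15: P2@Q0 runs 3, rem=7, I/O yield, promote→Q0. Q0=[P4,P1,P2] Q1=[P3] Q2=[]
t=15-17: P4@Q0 runs 2, rem=9, I/O yield, promote→Q0. Q0=[P1,P2,P4] Q1=[P3] Q2=[]
t=17-19: P1@Q0 runs 2, rem=4, I/O yield, promote→Q0. Q0=[P2,P4,P1] Q1=[P3] Q2=[]
t=19-22: P2@Q0 runs 3, rem=4, I/O yield, promote→Q0. Q0=[P4,P1,P2] Q1=[P3] Q2=[]
t=22-24: P4@Q0 runs 2, rem=7, I/O yield, promote→Q0. Q0=[P1,P2,P4] Q1=[P3] Q2=[]
t=24-26: P1@Q0 runs 2, rem=2, I/O yield, promote→Q0. Q0=[P2,P4,P1] Q1=[P3] Q2=[]
t=26-29: P2@Q0 runs 3, rem=1, I/O yield, promote→Q0. Q0=[P4,P1,P2] Q1=[P3] Q2=[]
t=29-31: P4@Q0 runs 2, rem=5, I/O yield, promote→Q0. Q0=[P1,P2,P4] Q1=[P3] Q2=[]
t=31-33: P1@Q0 runs 2, rem=0, completes. Q0=[P2,P4] Q1=[P3] Q2=[]
t=33-34: P2@Q0 runs 1, rem=0, completes. Q0=[P4] Q1=[P3] Q2=[]
t=34-36: P4@Q0 runs 2, rem=3, I/O yield, promote→Q0. Q0=[P4] Q1=[P3] Q2=[]
t=36-38: P4@Q0 runs 2, rem=1, I/O yield, promote→Q0. Q0=[P4] Q1=[P3] Q2=[]
t=38-39: P4@Q0 runs 1, rem=0, completes. Q0=[] Q1=[P3] Q2=[]
t=39-43: P3@Q1 runs 4, rem=0, completes. Q0=[] Q1=[] Q2=[]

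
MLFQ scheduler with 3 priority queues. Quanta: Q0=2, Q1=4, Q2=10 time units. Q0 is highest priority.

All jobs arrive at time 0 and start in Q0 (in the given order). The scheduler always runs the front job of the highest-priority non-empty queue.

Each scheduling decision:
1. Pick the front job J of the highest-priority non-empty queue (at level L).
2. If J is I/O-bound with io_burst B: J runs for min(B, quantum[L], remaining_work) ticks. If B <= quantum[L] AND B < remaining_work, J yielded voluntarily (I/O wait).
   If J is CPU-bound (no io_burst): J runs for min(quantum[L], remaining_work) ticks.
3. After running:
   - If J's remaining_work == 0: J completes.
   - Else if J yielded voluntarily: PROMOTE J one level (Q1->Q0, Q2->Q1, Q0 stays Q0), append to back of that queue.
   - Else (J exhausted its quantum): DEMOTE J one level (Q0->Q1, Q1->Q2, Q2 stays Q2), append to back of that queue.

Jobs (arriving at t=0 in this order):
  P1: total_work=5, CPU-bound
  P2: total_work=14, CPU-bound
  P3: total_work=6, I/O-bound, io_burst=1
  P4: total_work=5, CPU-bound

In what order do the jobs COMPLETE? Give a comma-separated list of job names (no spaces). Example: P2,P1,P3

t=0-2: P1@Q0 runs 2, rem=3, quantum used, demote→Q1. Q0=[P2,P3,P4] Q1=[P1] Q2=[]
t=2-4: P2@Q0 runs 2, rem=12, quantum used, demote→Q1. Q0=[P3,P4] Q1=[P1,P2] Q2=[]
t=4-5: P3@Q0 runs 1, rem=5, I/O yield, promote→Q0. Q0=[P4,P3] Q1=[P1,P2] Q2=[]
t=5-7: P4@Q0 runs 2, rem=3, quantum used, demote→Q1. Q0=[P3] Q1=[P1,P2,P4] Q2=[]
t=7-8: P3@Q0 runs 1, rem=4, I/O yield, promote→Q0. Q0=[P3] Q1=[P1,P2,P4] Q2=[]
t=8-9: P3@Q0 runs 1, rem=3, I/O yield, promote→Q0. Q0=[P3] Q1=[P1,P2,P4] Q2=[]
t=9-10: P3@Q0 runs 1, rem=2, I/O yield, promote→Q0. Q0=[P3] Q1=[P1,P2,P4] Q2=[]
t=10-11: P3@Q0 runs 1, rem=1, I/O yield, promote→Q0. Q0=[P3] Q1=[P1,P2,P4] Q2=[]
t=11-12: P3@Q0 runs 1, rem=0, completes. Q0=[] Q1=[P1,P2,P4] Q2=[]
t=12-15: P1@Q1 runs 3, rem=0, completes. Q0=[] Q1=[P2,P4] Q2=[]
t=15-19: P2@Q1 runs 4, rem=8, quantum used, demote→Q2. Q0=[] Q1=[P4] Q2=[P2]
t=19-22: P4@Q1 runs 3, rem=0, completes. Q0=[] Q1=[] Q2=[P2]
t=22-30: P2@Q2 runs 8, rem=0, completes. Q0=[] Q1=[] Q2=[]

Answer: P3,P1,P4,P2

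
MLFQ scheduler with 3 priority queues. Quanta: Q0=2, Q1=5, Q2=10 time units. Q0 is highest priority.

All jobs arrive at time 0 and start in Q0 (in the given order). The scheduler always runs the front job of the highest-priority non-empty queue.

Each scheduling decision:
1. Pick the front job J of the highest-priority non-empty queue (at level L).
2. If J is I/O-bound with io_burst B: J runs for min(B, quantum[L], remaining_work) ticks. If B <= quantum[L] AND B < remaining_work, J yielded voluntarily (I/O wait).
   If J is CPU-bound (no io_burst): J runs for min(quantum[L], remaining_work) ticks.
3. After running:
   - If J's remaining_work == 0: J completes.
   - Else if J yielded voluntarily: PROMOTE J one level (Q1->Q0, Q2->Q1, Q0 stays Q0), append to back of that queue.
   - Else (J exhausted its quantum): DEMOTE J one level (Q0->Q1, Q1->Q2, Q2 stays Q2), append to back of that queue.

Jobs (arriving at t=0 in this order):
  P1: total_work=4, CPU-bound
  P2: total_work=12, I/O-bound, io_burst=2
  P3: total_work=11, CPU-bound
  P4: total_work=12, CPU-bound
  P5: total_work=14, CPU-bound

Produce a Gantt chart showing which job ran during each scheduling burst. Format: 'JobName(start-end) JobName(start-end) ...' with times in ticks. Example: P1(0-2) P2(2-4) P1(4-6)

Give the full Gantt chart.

t=0-2: P1@Q0 runs 2, rem=2, quantum used, demote→Q1. Q0=[P2,P3,P4,P5] Q1=[P1] Q2=[]
t=2-4: P2@Q0 runs 2, rem=10, I/O yield, promote→Q0. Q0=[P3,P4,P5,P2] Q1=[P1] Q2=[]
t=4-6: P3@Q0 runs 2, rem=9, quantum used, demote→Q1. Q0=[P4,P5,P2] Q1=[P1,P3] Q2=[]
t=6-8: P4@Q0 runs 2, rem=10, quantum used, demote→Q1. Q0=[P5,P2] Q1=[P1,P3,P4] Q2=[]
t=8-10: P5@Q0 runs 2, rem=12, quantum used, demote→Q1. Q0=[P2] Q1=[P1,P3,P4,P5] Q2=[]
t=10-12: P2@Q0 runs 2, rem=8, I/O yield, promote→Q0. Q0=[P2] Q1=[P1,P3,P4,P5] Q2=[]
t=12-14: P2@Q0 runs 2, rem=6, I/O yield, promote→Q0. Q0=[P2] Q1=[P1,P3,P4,P5] Q2=[]
t=14-16: P2@Q0 runs 2, rem=4, I/O yield, promote→Q0. Q0=[P2] Q1=[P1,P3,P4,P5] Q2=[]
t=16-18: P2@Q0 runs 2, rem=2, I/O yield, promote→Q0. Q0=[P2] Q1=[P1,P3,P4,P5] Q2=[]
t=18-20: P2@Q0 runs 2, rem=0, completes. Q0=[] Q1=[P1,P3,P4,P5] Q2=[]
t=20-22: P1@Q1 runs 2, rem=0, completes. Q0=[] Q1=[P3,P4,P5] Q2=[]
t=22-27: P3@Q1 runs 5, rem=4, quantum used, demote→Q2. Q0=[] Q1=[P4,P5] Q2=[P3]
t=27-32: P4@Q1 runs 5, rem=5, quantum used, demote→Q2. Q0=[] Q1=[P5] Q2=[P3,P4]
t=32-37: P5@Q1 runs 5, rem=7, quantum used, demote→Q2. Q0=[] Q1=[] Q2=[P3,P4,P5]
t=37-41: P3@Q2 runs 4, rem=0, completes. Q0=[] Q1=[] Q2=[P4,P5]
t=41-46: P4@Q2 runs 5, rem=0, completes. Q0=[] Q1=[] Q2=[P5]
t=46-53: P5@Q2 runs 7, rem=0, completes. Q0=[] Q1=[] Q2=[]

Answer: P1(0-2) P2(2-4) P3(4-6) P4(6-8) P5(8-10) P2(10-12) P2(12-14) P2(14-16) P2(16-18) P2(18-20) P1(20-22) P3(22-27) P4(27-32) P5(32-37) P3(37-41) P4(41-46) P5(46-53)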